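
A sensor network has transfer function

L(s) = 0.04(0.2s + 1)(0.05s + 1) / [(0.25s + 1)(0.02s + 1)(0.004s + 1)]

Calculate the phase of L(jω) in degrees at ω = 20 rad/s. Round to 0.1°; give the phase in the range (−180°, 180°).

15.9°

At ω = 20 rad/s:
zero (1 + j20·0.2) = 1 + j4 → |·| ≈ 4.1231, ∠ ≈ 75.96°
zero (1 + j20·0.05) = 1 + j1 → |·| ≈ 1.4142, ∠ ≈ 45.00°
pole (1 + j20·0.25) = 1 + j5 → |·| ≈ 5.099, ∠ ≈ 78.69°
pole (1 + j20·0.02) = 1 + j0.4 → |·| ≈ 1.077, ∠ ≈ 21.80°
pole (1 + j20·0.004) = 1 + j0.08 → |·| ≈ 1.0032, ∠ ≈ 4.57°
∠L = (75.96° + 45.00°) − (78.69° + 21.80° + 4.57°) = 15.90°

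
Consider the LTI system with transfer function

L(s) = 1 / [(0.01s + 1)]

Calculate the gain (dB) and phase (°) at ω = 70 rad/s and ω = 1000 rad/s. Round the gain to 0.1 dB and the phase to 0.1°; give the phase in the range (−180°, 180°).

ω = 70: -1.7 dB, -35.0°; ω = 1000: -20.0 dB, -84.3°

At ω = 70 rad/s:
pole (1 + j70·0.01) = 1 + j0.7 → |·| ≈ 1.2207, ∠ ≈ 34.99°
|L| = 1 · 1 / (1.2207) ≈ 0.8192
Gain = 20 log₁₀(0.8192) ≈ -1.73 dB
∠L = (0°) − (34.99°) = -34.99°

At ω = 1000 rad/s:
pole (1 + j1000·0.01) = 1 + j10 → |·| ≈ 10.05, ∠ ≈ 84.29°
|L| = 1 · 1 / (10.05) ≈ 0.099502
Gain = 20 log₁₀(0.099502) ≈ -20.04 dB
∠L = (0°) − (84.29°) = -84.29°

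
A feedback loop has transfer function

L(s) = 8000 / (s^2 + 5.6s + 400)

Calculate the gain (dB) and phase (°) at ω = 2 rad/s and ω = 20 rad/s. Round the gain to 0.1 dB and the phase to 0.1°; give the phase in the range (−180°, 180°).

ω = 2: 26.1 dB, -1.6°; ω = 20: 37.1 dB, -90.0°

At s = jω = j2:
quadratic: (j2)² + 5.6·j2 + 400 = 396 + j11.2 → |·| ≈ 396.16, ∠ ≈ 1.62°
|L| = 8000 / 396.16 ≈ 20.194
Gain = 20 log₁₀(20.194) ≈ 26.10 dB
∠L = 0.00° − 1.62° = -1.62°

At s = jω = j20:
quadratic: (j20)² + 5.6·j20 + 400 = 0 + j112 → |·| ≈ 112, ∠ ≈ 90.00°
|L| = 8000 / 112 ≈ 71.429
Gain = 20 log₁₀(71.429) ≈ 37.08 dB
∠L = 0.00° − 90.00° = -90.00°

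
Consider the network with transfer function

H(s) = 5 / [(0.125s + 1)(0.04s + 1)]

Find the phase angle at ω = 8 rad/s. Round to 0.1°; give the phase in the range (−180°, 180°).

-62.7°

At ω = 8 rad/s:
pole (1 + j8·0.125) = 1 + j1 → |·| ≈ 1.4142, ∠ ≈ 45.00°
pole (1 + j8·0.04) = 1 + j0.32 → |·| ≈ 1.05, ∠ ≈ 17.74°
∠H = (0°) − (45.00° + 17.74°) = -62.74°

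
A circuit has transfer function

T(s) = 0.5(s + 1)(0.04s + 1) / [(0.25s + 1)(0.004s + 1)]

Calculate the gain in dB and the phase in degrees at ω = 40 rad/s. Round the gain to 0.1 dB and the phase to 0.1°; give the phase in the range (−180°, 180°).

At ω = 40 rad/s:
zero (1 + j40·1) = 1 + j40 → |·| ≈ 40.012, ∠ ≈ 88.57°
zero (1 + j40·0.04) = 1 + j1.6 → |·| ≈ 1.8868, ∠ ≈ 57.99°
pole (1 + j40·0.25) = 1 + j10 → |·| ≈ 10.05, ∠ ≈ 84.29°
pole (1 + j40·0.004) = 1 + j0.16 → |·| ≈ 1.0127, ∠ ≈ 9.09°
|T| = 0.5 · 40.012 · 1.8868 / (10.05 · 1.0127) ≈ 3.7088
Gain = 20 log₁₀(3.7088) ≈ 11.38 dB
∠T = (88.57° + 57.99°) − (84.29° + 9.09°) = 53.18°

11.4 dB, 53.2°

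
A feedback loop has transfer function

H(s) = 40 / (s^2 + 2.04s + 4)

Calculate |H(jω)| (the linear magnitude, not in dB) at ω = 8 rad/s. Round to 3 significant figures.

0.643

At s = jω = j8:
quadratic: (j8)² + 2.04·j8 + 4 = -60 + j16.32 → |·| ≈ 62.18, ∠ ≈ 164.78°
|H| = 40 / 62.18 ≈ 0.64329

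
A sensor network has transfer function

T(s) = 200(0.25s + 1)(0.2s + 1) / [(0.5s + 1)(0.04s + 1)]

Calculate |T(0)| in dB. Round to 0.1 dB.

T(0) = 200 · 1 / 1 = 200
20 log₁₀(200) ≈ 46.02 dB

46.0 dB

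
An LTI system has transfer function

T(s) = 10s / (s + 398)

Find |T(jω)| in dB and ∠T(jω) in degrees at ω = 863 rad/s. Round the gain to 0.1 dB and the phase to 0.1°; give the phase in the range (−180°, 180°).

At s = jω = j863:
zero at origin: s = j863 → |·| = 863, ∠ = 90.00°
pole (s+398): 398 + j863 → |·| = √(398²+863²) = √903173 ≈ 950.35, ∠ = arctan(863/398) ≈ 65.24°
|T| = 10 · 863 / 950.35 ≈ 9.0809
Gain = 20 log₁₀(9.0809) ≈ 19.16 dB
∠T = 90.00° − 65.24° = 24.76°

19.2 dB, 24.8°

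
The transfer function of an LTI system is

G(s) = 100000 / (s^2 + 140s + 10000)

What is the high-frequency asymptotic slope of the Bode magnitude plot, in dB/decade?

-40 dB/decade

Each pole contributes −20 dB/decade at high frequency; each zero contributes +20 dB/decade.
Net: 0 zero(s) − 2 pole(s) → -40 dB/decade.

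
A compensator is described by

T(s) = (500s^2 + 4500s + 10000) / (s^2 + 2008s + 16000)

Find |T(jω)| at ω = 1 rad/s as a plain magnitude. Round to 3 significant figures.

Substitute s = j1:
Numerator: 500(j1)^2 + 4500(j1) + 10000 = 9500 + j4500
Denominator: (j1)^2 + 2008(j1) + 16000 = 15999 + j2008
|N| = √(9500² + 4500²) ≈ 10512, ∠N ≈ 25.35°
|D| = √(15999² + 2008²) ≈ 16125, ∠D ≈ 7.15°
|T| = 10512 / 16125 ≈ 0.65191

0.652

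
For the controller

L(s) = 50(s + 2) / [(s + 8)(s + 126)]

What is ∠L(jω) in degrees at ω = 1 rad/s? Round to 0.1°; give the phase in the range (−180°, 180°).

19.0°

At s = jω = j1:
zero (s+2): 2 + j1 → |·| = √(2²+1²) = √5 ≈ 2.2361, ∠ = arctan(1/2) ≈ 26.57°
pole (s+8): 8 + j1 → |·| = √(8²+1²) = √65 ≈ 8.0623, ∠ = arctan(1/8) ≈ 7.13°
pole (s+126): 126 + j1 → |·| = √(126²+1²) = √15877 ≈ 126, ∠ = arctan(1/126) ≈ 0.45°
∠L = 26.57° − 7.58° = 18.99°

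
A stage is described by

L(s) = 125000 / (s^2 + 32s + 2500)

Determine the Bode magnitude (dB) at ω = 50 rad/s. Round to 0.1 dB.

37.9 dB

At s = jω = j50:
quadratic: (j50)² + 32·j50 + 2500 = 0 + j1600 → |·| ≈ 1600, ∠ ≈ 90.00°
|L| = 125000 / 1600 ≈ 78.125
Gain = 20 log₁₀(78.125) ≈ 37.86 dB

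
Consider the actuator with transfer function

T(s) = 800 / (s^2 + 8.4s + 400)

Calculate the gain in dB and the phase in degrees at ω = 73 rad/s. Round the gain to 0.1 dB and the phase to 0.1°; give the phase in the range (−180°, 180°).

-15.9 dB, -172.9°

At s = jω = j73:
quadratic: (j73)² + 8.4·j73 + 400 = -4929 + j613.2 → |·| ≈ 4967, ∠ ≈ 172.91°
|T| = 800 / 4967 ≈ 0.16106
Gain = 20 log₁₀(0.16106) ≈ -15.86 dB
∠T = 0.00° − 172.91° = -172.91°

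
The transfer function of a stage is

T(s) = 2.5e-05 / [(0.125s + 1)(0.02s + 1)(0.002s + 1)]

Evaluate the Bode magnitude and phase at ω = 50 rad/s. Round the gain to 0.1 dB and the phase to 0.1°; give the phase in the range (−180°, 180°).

At ω = 50 rad/s:
pole (1 + j50·0.125) = 1 + j6.25 → |·| ≈ 6.3295, ∠ ≈ 80.91°
pole (1 + j50·0.02) = 1 + j1 → |·| ≈ 1.4142, ∠ ≈ 45.00°
pole (1 + j50·0.002) = 1 + j0.1 → |·| ≈ 1.005, ∠ ≈ 5.71°
|T| = 2.5e-05 · 1 / (6.3295 · 1.4142 · 1.005) ≈ 2.779e-06
Gain = 20 log₁₀(2.779e-06) ≈ -111.12 dB
∠T = (0°) − (80.91° + 45.00° + 5.71°) = -131.62°

-111.1 dB, -131.6°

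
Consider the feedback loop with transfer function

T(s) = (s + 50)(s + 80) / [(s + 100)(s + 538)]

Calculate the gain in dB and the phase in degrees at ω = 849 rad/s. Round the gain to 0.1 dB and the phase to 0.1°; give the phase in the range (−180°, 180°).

-1.5 dB, 30.3°

At s = jω = j849:
zero (s+50): 50 + j849 → |·| = √(50²+849²) = √723301 ≈ 850.47, ∠ = arctan(849/50) ≈ 86.63°
zero (s+80): 80 + j849 → |·| = √(80²+849²) = √727201 ≈ 852.76, ∠ = arctan(849/80) ≈ 84.62°
pole (s+100): 100 + j849 → |·| = √(100²+849²) = √730801 ≈ 854.87, ∠ = arctan(849/100) ≈ 83.28°
pole (s+538): 538 + j849 → |·| = √(538²+849²) = √1010245 ≈ 1005.1, ∠ = arctan(849/538) ≈ 57.64°
|T| = 1 · 7.2525e+05 / 8.5923e+05 ≈ 0.84407
Gain = 20 log₁₀(0.84407) ≈ -1.47 dB
∠T = 171.25° − 140.92° = 30.33°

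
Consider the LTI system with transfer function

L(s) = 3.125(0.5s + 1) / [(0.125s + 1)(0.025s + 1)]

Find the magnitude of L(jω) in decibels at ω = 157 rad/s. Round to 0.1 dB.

At ω = 157 rad/s:
zero (1 + j157·0.5) = 1 + j78.5 → |·| ≈ 78.506, ∠ ≈ 89.27°
pole (1 + j157·0.125) = 1 + j19.625 → |·| ≈ 19.65, ∠ ≈ 87.08°
pole (1 + j157·0.025) = 1 + j3.925 → |·| ≈ 4.0504, ∠ ≈ 75.71°
|L| = 3.125 · 78.506 / (19.65 · 4.0504) ≈ 3.0824
Gain = 20 log₁₀(3.0824) ≈ 9.78 dB

9.8 dB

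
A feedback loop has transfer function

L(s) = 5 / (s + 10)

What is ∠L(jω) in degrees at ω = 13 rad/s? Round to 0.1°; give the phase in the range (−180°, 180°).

Substitute s = j13:
Numerator: 5 = 5 + j0
Denominator: (j13) + 10 = 10 + j13
|N| = √(5² + 0²) ≈ 5, ∠N ≈ 0.00°
|D| = √(10² + 13²) ≈ 16.401, ∠D ≈ 52.43°
∠L = 0.00° − 52.43° = -52.43°

-52.4°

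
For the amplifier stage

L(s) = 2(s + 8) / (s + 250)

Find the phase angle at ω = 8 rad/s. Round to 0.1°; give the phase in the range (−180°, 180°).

At s = jω = j8:
zero (s+8): 8 + j8 → |·| = √(8²+8²) = √128 ≈ 11.314, ∠ = arctan(8/8) ≈ 45.00°
pole (s+250): 250 + j8 → |·| = √(250²+8²) = √62564 ≈ 250.13, ∠ = arctan(8/250) ≈ 1.83°
∠L = 45.00° − 1.83° = 43.17°

43.2°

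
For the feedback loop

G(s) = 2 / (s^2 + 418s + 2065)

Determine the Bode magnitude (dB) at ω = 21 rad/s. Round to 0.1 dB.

-73.0 dB

Substitute s = j21:
Numerator: 2 = 2 + j0
Denominator: (j21)^2 + 418(j21) + 2065 = 1624 + j8778
|N| = √(2² + 0²) ≈ 2, ∠N ≈ 0.00°
|D| = √(1624² + 8778²) ≈ 8927, ∠D ≈ 79.52°
|G| = 2 / 8927 ≈ 0.00022404
Gain = 20 log₁₀(0.00022404) ≈ -72.99 dB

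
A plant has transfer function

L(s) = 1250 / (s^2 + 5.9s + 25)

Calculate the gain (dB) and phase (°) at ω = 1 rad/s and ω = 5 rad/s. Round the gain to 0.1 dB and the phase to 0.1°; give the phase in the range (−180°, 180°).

ω = 1: 34.1 dB, -13.8°; ω = 5: 32.5 dB, -90.0°

At s = jω = j1:
quadratic: (j1)² + 5.9·j1 + 25 = 24 + j5.9 → |·| ≈ 24.715, ∠ ≈ 13.81°
|L| = 1250 / 24.715 ≈ 50.577
Gain = 20 log₁₀(50.577) ≈ 34.08 dB
∠L = 0.00° − 13.81° = -13.81°

At s = jω = j5:
quadratic: (j5)² + 5.9·j5 + 25 = 0 + j29.5 → |·| ≈ 29.5, ∠ ≈ 90.00°
|L| = 1250 / 29.5 ≈ 42.373
Gain = 20 log₁₀(42.373) ≈ 32.54 dB
∠L = 0.00° − 90.00° = -90.00°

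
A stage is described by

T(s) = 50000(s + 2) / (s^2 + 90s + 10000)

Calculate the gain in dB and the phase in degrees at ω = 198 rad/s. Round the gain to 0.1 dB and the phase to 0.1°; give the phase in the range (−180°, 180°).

At s = jω = j198:
zero (s+2): 2 + j198 → |·| = √(2²+198²) = √39208 ≈ 198.01, ∠ = arctan(198/2) ≈ 89.42°
quadratic: (j198)² + 90·j198 + 10000 = -29204 + j17820 → |·| ≈ 34211, ∠ ≈ 148.61°
|T| = 50000 · 198.01 / 34211 ≈ 289.4
Gain = 20 log₁₀(289.4) ≈ 49.23 dB
∠T = 89.42° − 148.61° = -59.19°

49.2 dB, -59.2°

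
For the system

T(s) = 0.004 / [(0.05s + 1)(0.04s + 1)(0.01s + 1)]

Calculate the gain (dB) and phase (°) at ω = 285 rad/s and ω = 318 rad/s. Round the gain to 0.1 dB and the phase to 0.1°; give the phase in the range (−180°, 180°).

ω = 285: -101.8 dB, 118.4°; ω = 318: -104.6 dB, 115.6°

At ω = 285 rad/s:
pole (1 + j285·0.05) = 1 + j14.25 → |·| ≈ 14.285, ∠ ≈ 85.99°
pole (1 + j285·0.04) = 1 + j11.4 → |·| ≈ 11.444, ∠ ≈ 84.99°
pole (1 + j285·0.01) = 1 + j2.85 → |·| ≈ 3.0203, ∠ ≈ 70.67°
|T| = 0.004 · 1 / (14.285 · 11.444 · 3.0203) ≈ 8.1012e-06
Gain = 20 log₁₀(8.1012e-06) ≈ -101.83 dB
∠T = (0°) − (85.99° + 84.99° + 70.67°) = -241.65° ≡ 118.35° (principal value)

At ω = 318 rad/s:
pole (1 + j318·0.05) = 1 + j15.9 → |·| ≈ 15.931, ∠ ≈ 86.40°
pole (1 + j318·0.04) = 1 + j12.72 → |·| ≈ 12.759, ∠ ≈ 85.50°
pole (1 + j318·0.01) = 1 + j3.18 → |·| ≈ 3.3335, ∠ ≈ 72.54°
|T| = 0.004 · 1 / (15.931 · 12.759 · 3.3335) ≈ 5.9034e-06
Gain = 20 log₁₀(5.9034e-06) ≈ -104.58 dB
∠T = (0°) − (86.40° + 85.50° + 72.54°) = -244.44° ≡ 115.56° (principal value)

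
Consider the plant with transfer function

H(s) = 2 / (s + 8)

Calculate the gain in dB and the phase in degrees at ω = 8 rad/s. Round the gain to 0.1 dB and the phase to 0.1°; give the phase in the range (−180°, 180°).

-15.1 dB, -45.0°

Substitute s = j8:
Numerator: 2 = 2 + j0
Denominator: (j8) + 8 = 8 + j8
|N| = √(2² + 0²) ≈ 2, ∠N ≈ 0.00°
|D| = √(8² + 8²) ≈ 11.314, ∠D ≈ 45.00°
|H| = 2 / 11.314 ≈ 0.17677
Gain = 20 log₁₀(0.17677) ≈ -15.05 dB
∠H = 0.00° − 45.00° = -45.00°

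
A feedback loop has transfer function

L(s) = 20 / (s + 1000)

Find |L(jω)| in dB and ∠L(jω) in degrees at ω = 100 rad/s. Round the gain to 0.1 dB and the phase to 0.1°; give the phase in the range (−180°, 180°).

At s = jω = j100:
pole (s+1000): 1000 + j100 → |·| = √(1000²+100²) = √1010000 ≈ 1005, ∠ = arctan(100/1000) ≈ 5.71°
|L| = 20 / 1005 ≈ 0.0199
Gain = 20 log₁₀(0.0199) ≈ -34.02 dB
∠L = 0.00° − 5.71° = -5.71°

-34.0 dB, -5.7°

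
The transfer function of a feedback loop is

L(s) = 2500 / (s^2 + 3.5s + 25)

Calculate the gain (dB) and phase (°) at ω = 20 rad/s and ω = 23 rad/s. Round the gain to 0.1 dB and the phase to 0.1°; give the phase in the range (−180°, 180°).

At s = jω = j20:
quadratic: (j20)² + 3.5·j20 + 25 = -375 + j70 → |·| ≈ 381.48, ∠ ≈ 169.43°
|L| = 2500 / 381.48 ≈ 6.5534
Gain = 20 log₁₀(6.5534) ≈ 16.33 dB
∠L = 0.00° − 169.43° = -169.43°

At s = jω = j23:
quadratic: (j23)² + 3.5·j23 + 25 = -504 + j80.5 → |·| ≈ 510.39, ∠ ≈ 170.93°
|L| = 2500 / 510.39 ≈ 4.8982
Gain = 20 log₁₀(4.8982) ≈ 13.80 dB
∠L = 0.00° − 170.93° = -170.93°

ω = 20: 16.3 dB, -169.4°; ω = 23: 13.8 dB, -170.9°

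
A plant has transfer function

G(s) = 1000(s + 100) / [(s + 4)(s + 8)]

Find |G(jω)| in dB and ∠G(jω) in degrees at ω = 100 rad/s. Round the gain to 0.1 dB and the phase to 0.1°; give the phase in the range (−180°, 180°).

23.0 dB, -128.1°

At s = jω = j100:
zero (s+100): 100 + j100 → |·| = √(100²+100²) = √20000 ≈ 141.42, ∠ = arctan(100/100) ≈ 45.00°
pole (s+4): 4 + j100 → |·| = √(4²+100²) = √10016 ≈ 100.08, ∠ = arctan(100/4) ≈ 87.71°
pole (s+8): 8 + j100 → |·| = √(8²+100²) = √10064 ≈ 100.32, ∠ = arctan(100/8) ≈ 85.43°
|G| = 1000 · 141.42 / 10040 ≈ 14.086
Gain = 20 log₁₀(14.086) ≈ 22.98 dB
∠G = 45.00° − 173.14° = -128.14°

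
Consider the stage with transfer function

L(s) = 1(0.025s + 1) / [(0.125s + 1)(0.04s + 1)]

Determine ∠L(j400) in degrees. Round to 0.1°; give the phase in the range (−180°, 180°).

At ω = 400 rad/s:
zero (1 + j400·0.025) = 1 + j10 → |·| ≈ 10.05, ∠ ≈ 84.29°
pole (1 + j400·0.125) = 1 + j50 → |·| ≈ 50.01, ∠ ≈ 88.85°
pole (1 + j400·0.04) = 1 + j16 → |·| ≈ 16.031, ∠ ≈ 86.42°
∠L = (84.29°) − (88.85° + 86.42°) = -90.98°

-91.0°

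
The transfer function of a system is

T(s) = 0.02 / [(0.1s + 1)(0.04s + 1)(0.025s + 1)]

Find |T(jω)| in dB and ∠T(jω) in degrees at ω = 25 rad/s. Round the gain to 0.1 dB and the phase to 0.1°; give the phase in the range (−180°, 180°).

At ω = 25 rad/s:
pole (1 + j25·0.1) = 1 + j2.5 → |·| ≈ 2.6926, ∠ ≈ 68.20°
pole (1 + j25·0.04) = 1 + j1 → |·| ≈ 1.4142, ∠ ≈ 45.00°
pole (1 + j25·0.025) = 1 + j0.625 → |·| ≈ 1.1792, ∠ ≈ 32.01°
|T| = 0.02 · 1 / (2.6926 · 1.4142 · 1.1792) ≈ 0.0044541
Gain = 20 log₁₀(0.0044541) ≈ -47.02 dB
∠T = (0°) − (68.20° + 45.00° + 32.01°) = -145.21°

-47.0 dB, -145.2°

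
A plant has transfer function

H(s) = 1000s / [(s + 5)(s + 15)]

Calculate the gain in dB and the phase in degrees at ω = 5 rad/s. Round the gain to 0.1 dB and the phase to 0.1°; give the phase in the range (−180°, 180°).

At s = jω = j5:
zero at origin: s = j5 → |·| = 5, ∠ = 90.00°
pole (s+5): 5 + j5 → |·| = √(5²+5²) = √50 ≈ 7.0711, ∠ = arctan(5/5) ≈ 45.00°
pole (s+15): 15 + j5 → |·| = √(15²+5²) = √250 ≈ 15.811, ∠ = arctan(5/15) ≈ 18.43°
|H| = 1000 · 5 / 111.8 ≈ 44.723
Gain = 20 log₁₀(44.723) ≈ 33.01 dB
∠H = 90.00° − 63.43° = 26.57°

33.0 dB, 26.6°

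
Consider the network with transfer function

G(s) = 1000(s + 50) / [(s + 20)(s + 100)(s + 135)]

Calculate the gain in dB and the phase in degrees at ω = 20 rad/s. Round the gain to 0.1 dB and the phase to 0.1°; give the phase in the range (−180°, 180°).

At s = jω = j20:
zero (s+50): 50 + j20 → |·| = √(50²+20²) = √2900 ≈ 53.852, ∠ = arctan(20/50) ≈ 21.80°
pole (s+20): 20 + j20 → |·| = √(20²+20²) = √800 ≈ 28.284, ∠ = arctan(20/20) ≈ 45.00°
pole (s+100): 100 + j20 → |·| = √(100²+20²) = √10400 ≈ 101.98, ∠ = arctan(20/100) ≈ 11.31°
pole (s+135): 135 + j20 → |·| = √(135²+20²) = √18625 ≈ 136.47, ∠ = arctan(20/135) ≈ 8.43°
|G| = 1000 · 53.852 / 3.9363e+05 ≈ 0.13681
Gain = 20 log₁₀(0.13681) ≈ -17.28 dB
∠G = 21.80° − 64.74° = -42.94°

-17.3 dB, -42.9°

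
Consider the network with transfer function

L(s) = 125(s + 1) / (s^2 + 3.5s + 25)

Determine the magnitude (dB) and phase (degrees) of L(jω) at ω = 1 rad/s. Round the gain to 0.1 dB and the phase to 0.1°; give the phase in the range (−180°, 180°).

At s = jω = j1:
zero (s+1): 1 + j1 → |·| = √(1²+1²) = √2 ≈ 1.4142, ∠ = arctan(1/1) ≈ 45.00°
quadratic: (j1)² + 3.5·j1 + 25 = 24 + j3.5 → |·| ≈ 24.254, ∠ ≈ 8.30°
|L| = 125 · 1.4142 / 24.254 ≈ 7.2885
Gain = 20 log₁₀(7.2885) ≈ 17.25 dB
∠L = 45.00° − 8.30° = 36.70°

17.3 dB, 36.7°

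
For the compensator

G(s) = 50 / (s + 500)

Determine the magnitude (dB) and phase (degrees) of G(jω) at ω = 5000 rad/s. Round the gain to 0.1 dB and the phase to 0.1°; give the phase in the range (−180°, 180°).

Substitute s = j5000:
Numerator: 50 = 50 + j0
Denominator: (j5000) + 500 = 500 + j5000
|N| = √(50² + 0²) ≈ 50, ∠N ≈ 0.00°
|D| = √(500² + 5000²) ≈ 5024.9, ∠D ≈ 84.29°
|G| = 50 / 5024.9 ≈ 0.0099504
Gain = 20 log₁₀(0.0099504) ≈ -40.04 dB
∠G = 0.00° − 84.29° = -84.29°

-40.0 dB, -84.3°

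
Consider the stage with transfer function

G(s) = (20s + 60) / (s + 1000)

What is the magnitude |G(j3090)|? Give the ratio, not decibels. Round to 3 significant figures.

19.0

Substitute s = j3090:
Numerator: 20(j3090) + 60 = 60 + j61800
Denominator: (j3090) + 1000 = 1000 + j3090
|N| = √(60² + 61800²) ≈ 61800, ∠N ≈ 89.94°
|D| = √(1000² + 3090²) ≈ 3247.8, ∠D ≈ 72.07°
|G| = 61800 / 3247.8 ≈ 19.028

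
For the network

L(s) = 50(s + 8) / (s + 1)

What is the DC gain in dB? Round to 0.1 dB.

52.0 dB

L(0) = 50·8 / (1) = 400
20 log₁₀(400) ≈ 52.04 dB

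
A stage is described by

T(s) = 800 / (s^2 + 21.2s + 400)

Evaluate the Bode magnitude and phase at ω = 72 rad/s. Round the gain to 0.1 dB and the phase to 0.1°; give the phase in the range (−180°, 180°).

At s = jω = j72:
quadratic: (j72)² + 21.2·j72 + 400 = -4784 + j1526.4 → |·| ≈ 5021.6, ∠ ≈ 162.30°
|T| = 800 / 5021.6 ≈ 0.15931
Gain = 20 log₁₀(0.15931) ≈ -15.96 dB
∠T = 0.00° − 162.30° = -162.30°

-16.0 dB, -162.3°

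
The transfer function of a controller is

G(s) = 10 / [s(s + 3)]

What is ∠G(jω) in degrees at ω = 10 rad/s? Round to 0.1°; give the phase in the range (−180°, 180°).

At s = jω = j10:
pole (s+3): 3 + j10 → |·| = √(3²+10²) = √109 ≈ 10.44, ∠ = arctan(10/3) ≈ 73.30°
pole at origin: |s| = 10, ∠ = 90.00° (in denominator)
∠G = 0.00° − 163.30° = -163.30°

-163.3°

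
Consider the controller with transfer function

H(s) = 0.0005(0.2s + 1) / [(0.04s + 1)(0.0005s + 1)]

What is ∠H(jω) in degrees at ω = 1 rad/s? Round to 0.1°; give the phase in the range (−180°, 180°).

9.0°

At ω = 1 rad/s:
zero (1 + j1·0.2) = 1 + j0.2 → |·| ≈ 1.0198, ∠ ≈ 11.31°
pole (1 + j1·0.04) = 1 + j0.04 → |·| ≈ 1.0008, ∠ ≈ 2.29°
pole (1 + j1·0.0005) = 1 + j0.0005 → |·| ≈ 1, ∠ ≈ 0.03°
∠H = (11.31°) − (2.29° + 0.03°) = 8.99°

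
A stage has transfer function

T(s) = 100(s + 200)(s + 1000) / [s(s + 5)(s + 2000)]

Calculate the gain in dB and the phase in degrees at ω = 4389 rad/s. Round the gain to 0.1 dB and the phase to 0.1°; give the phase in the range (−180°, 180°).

-33.4 dB, -80.9°

At s = jω = j4389:
zero (s+200): 200 + j4389 → |·| = √(200²+4389²) = √19303321 ≈ 4393.6, ∠ = arctan(4389/200) ≈ 87.39°
zero (s+1000): 1000 + j4389 → |·| = √(1000²+4389²) = √20263321 ≈ 4501.5, ∠ = arctan(4389/1000) ≈ 77.16°
pole (s+5): 5 + j4389 → |·| = √(5²+4389²) = √19263346 ≈ 4389, ∠ = arctan(4389/5) ≈ 89.93°
pole (s+2000): 2000 + j4389 → |·| = √(2000²+4389²) = √23263321 ≈ 4823.2, ∠ = arctan(4389/2000) ≈ 65.50°
pole at origin: |s| = 4389, ∠ = 90.00° (in denominator)
|T| = 100 · 1.9778e+07 / 9.2911e+10 ≈ 0.021287
Gain = 20 log₁₀(0.021287) ≈ -33.44 dB
∠T = 164.55° − 245.43° = -80.88°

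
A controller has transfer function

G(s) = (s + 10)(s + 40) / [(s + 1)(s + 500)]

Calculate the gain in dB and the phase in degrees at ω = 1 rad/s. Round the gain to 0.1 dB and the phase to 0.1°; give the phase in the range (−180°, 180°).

-4.9 dB, -38.0°

At s = jω = j1:
zero (s+10): 10 + j1 → |·| = √(10²+1²) = √101 ≈ 10.05, ∠ = arctan(1/10) ≈ 5.71°
zero (s+40): 40 + j1 → |·| = √(40²+1²) = √1601 ≈ 40.012, ∠ = arctan(1/40) ≈ 1.43°
pole (s+1): 1 + j1 → |·| = √(1²+1²) = √2 ≈ 1.4142, ∠ = arctan(1/1) ≈ 45.00°
pole (s+500): 500 + j1 → |·| = √(500²+1²) = √250001 ≈ 500, ∠ = arctan(1/500) ≈ 0.11°
|G| = 1 · 402.12 / 707.1 ≈ 0.56869
Gain = 20 log₁₀(0.56869) ≈ -4.90 dB
∠G = 7.14° − 45.11° = -37.97°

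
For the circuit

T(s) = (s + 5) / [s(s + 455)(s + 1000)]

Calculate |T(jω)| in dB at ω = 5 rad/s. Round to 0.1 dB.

-110.2 dB

At s = jω = j5:
zero (s+5): 5 + j5 → |·| = √(5²+5²) = √50 ≈ 7.0711, ∠ = arctan(5/5) ≈ 45.00°
pole (s+455): 455 + j5 → |·| = √(455²+5²) = √207050 ≈ 455.03, ∠ = arctan(5/455) ≈ 0.63°
pole (s+1000): 1000 + j5 → |·| = √(1000²+5²) = √1000025 ≈ 1000, ∠ = arctan(5/1000) ≈ 0.29°
pole at origin: |s| = 5, ∠ = 90.00° (in denominator)
|T| = 1 · 7.0711 / 2.2752e+06 ≈ 3.1079e-06
Gain = 20 log₁₀(3.1079e-06) ≈ -110.15 dB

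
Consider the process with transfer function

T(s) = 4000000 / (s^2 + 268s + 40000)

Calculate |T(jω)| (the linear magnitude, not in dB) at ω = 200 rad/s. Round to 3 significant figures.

At s = jω = j200:
quadratic: (j200)² + 268·j200 + 40000 = 0 + j53600 → |·| ≈ 53600, ∠ ≈ 90.00°
|T| = 4000000 / 53600 ≈ 74.627

74.6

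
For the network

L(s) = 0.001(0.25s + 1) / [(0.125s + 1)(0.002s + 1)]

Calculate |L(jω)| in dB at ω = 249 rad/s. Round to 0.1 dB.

-54.9 dB

At ω = 249 rad/s:
zero (1 + j249·0.25) = 1 + j62.25 → |·| ≈ 62.258, ∠ ≈ 89.08°
pole (1 + j249·0.125) = 1 + j31.125 → |·| ≈ 31.141, ∠ ≈ 88.16°
pole (1 + j249·0.002) = 1 + j0.498 → |·| ≈ 1.1171, ∠ ≈ 26.47°
|L| = 0.001 · 62.258 / (31.141 · 1.1171) ≈ 0.0017897
Gain = 20 log₁₀(0.0017897) ≈ -54.94 dB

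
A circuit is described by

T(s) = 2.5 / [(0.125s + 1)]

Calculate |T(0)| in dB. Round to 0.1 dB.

T(0) = 2.5 · 1 / 1 = 2.5
20 log₁₀(2.5) ≈ 7.96 dB

8.0 dB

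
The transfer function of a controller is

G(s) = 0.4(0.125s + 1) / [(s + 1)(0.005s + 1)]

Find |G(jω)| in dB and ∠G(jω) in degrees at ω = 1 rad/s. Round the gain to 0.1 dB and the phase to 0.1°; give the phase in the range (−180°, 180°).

At ω = 1 rad/s:
zero (1 + j1·0.125) = 1 + j0.125 → |·| ≈ 1.0078, ∠ ≈ 7.13°
pole (1 + j1·1) = 1 + j1 → |·| ≈ 1.4142, ∠ ≈ 45.00°
pole (1 + j1·0.005) = 1 + j0.005 → |·| ≈ 1, ∠ ≈ 0.29°
|G| = 0.4 · 1.0078 / (1.4142 · 1) ≈ 0.28505
Gain = 20 log₁₀(0.28505) ≈ -10.90 dB
∠G = (7.13°) − (45.00° + 0.29°) = -38.16°

-10.9 dB, -38.2°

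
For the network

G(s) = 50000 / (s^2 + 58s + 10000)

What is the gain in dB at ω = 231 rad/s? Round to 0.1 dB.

At s = jω = j231:
quadratic: (j231)² + 58·j231 + 10000 = -43361 + j13398 → |·| ≈ 45384, ∠ ≈ 162.83°
|G| = 50000 / 45384 ≈ 1.1017
Gain = 20 log₁₀(1.1017) ≈ 0.84 dB

0.8 dB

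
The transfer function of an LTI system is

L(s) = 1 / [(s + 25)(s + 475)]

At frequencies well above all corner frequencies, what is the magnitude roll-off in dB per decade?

-40 dB/decade

Each pole contributes −20 dB/decade at high frequency; each zero contributes +20 dB/decade.
Net: 0 zero(s) − 2 pole(s) → -40 dB/decade.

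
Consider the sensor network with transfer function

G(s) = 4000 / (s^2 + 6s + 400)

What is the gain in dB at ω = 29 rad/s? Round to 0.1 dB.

At s = jω = j29:
quadratic: (j29)² + 6·j29 + 400 = -441 + j174 → |·| ≈ 474.09, ∠ ≈ 158.47°
|G| = 4000 / 474.09 ≈ 8.4372
Gain = 20 log₁₀(8.4372) ≈ 18.52 dB

18.5 dB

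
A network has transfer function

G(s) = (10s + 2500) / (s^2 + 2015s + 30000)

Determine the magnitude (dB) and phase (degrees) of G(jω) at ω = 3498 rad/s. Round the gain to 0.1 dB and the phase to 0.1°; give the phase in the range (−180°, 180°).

-52.1 dB, -64.1°

Substitute s = j3498:
Numerator: 10(j3498) + 2500 = 2500 + j34980
Denominator: (j3498)^2 + 2015(j3498) + 30000 = -12206004 + j7048470
|N| = √(2500² + 34980²) ≈ 35069, ∠N ≈ 85.91°
|D| = √(12206004² + 7048470²) ≈ 1.4095e+07, ∠D ≈ 150.00°
|G| = 35069 / 1.4095e+07 ≈ 0.002488
Gain = 20 log₁₀(0.002488) ≈ -52.08 dB
∠G = 85.91° − 150.00° = -64.09°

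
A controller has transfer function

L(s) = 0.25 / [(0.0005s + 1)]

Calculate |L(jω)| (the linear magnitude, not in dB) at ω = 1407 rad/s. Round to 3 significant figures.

0.204

At ω = 1407 rad/s:
pole (1 + j1407·0.0005) = 1 + j0.7035 → |·| ≈ 1.2227, ∠ ≈ 35.13°
|L| = 0.25 · 1 / (1.2227) ≈ 0.20447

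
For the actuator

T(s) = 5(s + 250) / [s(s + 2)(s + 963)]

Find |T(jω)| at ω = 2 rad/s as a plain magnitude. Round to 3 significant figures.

At s = jω = j2:
zero (s+250): 250 + j2 → |·| = √(250²+2²) = √62504 ≈ 250.01, ∠ = arctan(2/250) ≈ 0.46°
pole (s+2): 2 + j2 → |·| = √(2²+2²) = √8 ≈ 2.8284, ∠ = arctan(2/2) ≈ 45.00°
pole (s+963): 963 + j2 → |·| = √(963²+2²) = √927373 ≈ 963, ∠ = arctan(2/963) ≈ 0.12°
pole at origin: |s| = 2, ∠ = 90.00° (in denominator)
|T| = 5 · 250.01 / 5447.5 ≈ 0.22947

0.229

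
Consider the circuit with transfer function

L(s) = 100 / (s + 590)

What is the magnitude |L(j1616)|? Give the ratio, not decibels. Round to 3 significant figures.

Substitute s = j1616:
Numerator: 100 = 100 + j0
Denominator: (j1616) + 590 = 590 + j1616
|N| = √(100² + 0²) ≈ 100, ∠N ≈ 0.00°
|D| = √(590² + 1616²) ≈ 1720.3, ∠D ≈ 69.94°
|L| = 100 / 1720.3 ≈ 0.058129

0.0581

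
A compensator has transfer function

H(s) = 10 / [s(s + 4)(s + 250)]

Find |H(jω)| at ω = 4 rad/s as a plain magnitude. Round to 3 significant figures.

0.00177

At s = jω = j4:
pole (s+4): 4 + j4 → |·| = √(4²+4²) = √32 ≈ 5.6569, ∠ = arctan(4/4) ≈ 45.00°
pole (s+250): 250 + j4 → |·| = √(250²+4²) = √62516 ≈ 250.03, ∠ = arctan(4/250) ≈ 0.92°
pole at origin: |s| = 4, ∠ = 90.00° (in denominator)
|H| = 10 / 5657.6 ≈ 0.0017675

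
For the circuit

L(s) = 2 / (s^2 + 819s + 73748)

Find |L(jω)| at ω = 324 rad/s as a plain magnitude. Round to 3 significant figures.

Substitute s = j324:
Numerator: 2 = 2 + j0
Denominator: (j324)^2 + 819(j324) + 73748 = -31228 + j265356
|N| = √(2² + 0²) ≈ 2, ∠N ≈ 0.00°
|D| = √(31228² + 265356²) ≈ 2.6719e+05, ∠D ≈ 96.71°
|L| = 2 / 2.6719e+05 ≈ 7.4853e-06

7.49e-06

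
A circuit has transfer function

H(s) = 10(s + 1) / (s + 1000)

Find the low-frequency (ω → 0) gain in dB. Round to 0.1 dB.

-40.0 dB

H(0) = 10·1 / (1000) = 0.01
20 log₁₀(0.01) ≈ -40.00 dB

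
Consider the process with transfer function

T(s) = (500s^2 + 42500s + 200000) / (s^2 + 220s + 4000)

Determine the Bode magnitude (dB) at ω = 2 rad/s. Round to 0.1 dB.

34.6 dB

Substitute s = j2:
Numerator: 500(j2)^2 + 42500(j2) + 200000 = 198000 + j85000
Denominator: (j2)^2 + 220(j2) + 4000 = 3996 + j440
|N| = √(198000² + 85000²) ≈ 2.1547e+05, ∠N ≈ 23.23°
|D| = √(3996² + 440²) ≈ 4020.2, ∠D ≈ 6.28°
|T| = 2.1547e+05 / 4020.2 ≈ 53.597
Gain = 20 log₁₀(53.597) ≈ 34.58 dB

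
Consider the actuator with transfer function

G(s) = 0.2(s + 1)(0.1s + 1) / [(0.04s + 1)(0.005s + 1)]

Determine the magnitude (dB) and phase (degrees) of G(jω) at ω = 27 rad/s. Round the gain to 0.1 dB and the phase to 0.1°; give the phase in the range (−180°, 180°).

20.4 dB, 102.7°

At ω = 27 rad/s:
zero (1 + j27·1) = 1 + j27 → |·| ≈ 27.019, ∠ ≈ 87.88°
zero (1 + j27·0.1) = 1 + j2.7 → |·| ≈ 2.8792, ∠ ≈ 69.68°
pole (1 + j27·0.04) = 1 + j1.08 → |·| ≈ 1.4719, ∠ ≈ 47.20°
pole (1 + j27·0.005) = 1 + j0.135 → |·| ≈ 1.0091, ∠ ≈ 7.69°
|G| = 0.2 · 27.019 · 2.8792 / (1.4719 · 1.0091) ≈ 10.475
Gain = 20 log₁₀(10.475) ≈ 20.40 dB
∠G = (87.88° + 69.68°) − (47.20° + 7.69°) = 102.67°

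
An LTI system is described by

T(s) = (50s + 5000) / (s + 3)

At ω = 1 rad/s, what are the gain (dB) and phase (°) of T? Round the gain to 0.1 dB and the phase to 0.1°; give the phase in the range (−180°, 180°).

Substitute s = j1:
Numerator: 50(j1) + 5000 = 5000 + j50
Denominator: (j1) + 3 = 3 + j1
|N| = √(5000² + 50²) ≈ 5000.2, ∠N ≈ 0.57°
|D| = √(3² + 1²) ≈ 3.1623, ∠D ≈ 18.43°
|T| = 5000.2 / 3.1623 ≈ 1581.2
Gain = 20 log₁₀(1581.2) ≈ 63.98 dB
∠T = 0.57° − 18.43° = -17.86°

64.0 dB, -17.9°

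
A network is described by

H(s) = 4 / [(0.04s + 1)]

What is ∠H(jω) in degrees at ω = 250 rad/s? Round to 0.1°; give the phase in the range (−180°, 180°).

At ω = 250 rad/s:
pole (1 + j250·0.04) = 1 + j10 → |·| ≈ 10.05, ∠ ≈ 84.29°
∠H = (0°) − (84.29°) = -84.29°

-84.3°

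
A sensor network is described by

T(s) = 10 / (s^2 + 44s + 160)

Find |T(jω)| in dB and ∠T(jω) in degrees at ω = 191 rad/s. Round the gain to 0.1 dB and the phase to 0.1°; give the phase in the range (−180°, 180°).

Substitute s = j191:
Numerator: 10 = 10 + j0
Denominator: (j191)^2 + 44(j191) + 160 = -36321 + j8404
|N| = √(10² + 0²) ≈ 10, ∠N ≈ 0.00°
|D| = √(36321² + 8404²) ≈ 37281, ∠D ≈ 166.97°
|T| = 10 / 37281 ≈ 0.00026823
Gain = 20 log₁₀(0.00026823) ≈ -71.43 dB
∠T = 0.00° − 166.97° = -166.97°

-71.4 dB, -167.0°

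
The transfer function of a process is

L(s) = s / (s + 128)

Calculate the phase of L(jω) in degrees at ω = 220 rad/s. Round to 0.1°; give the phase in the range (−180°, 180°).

30.2°

At s = jω = j220:
zero at origin: s = j220 → |·| = 220, ∠ = 90.00°
pole (s+128): 128 + j220 → |·| = √(128²+220²) = √64784 ≈ 254.53, ∠ = arctan(220/128) ≈ 59.81°
∠L = 90.00° − 59.81° = 30.19°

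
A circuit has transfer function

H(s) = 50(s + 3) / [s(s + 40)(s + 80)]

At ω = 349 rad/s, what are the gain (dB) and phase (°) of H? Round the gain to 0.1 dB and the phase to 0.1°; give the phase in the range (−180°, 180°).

At s = jω = j349:
zero (s+3): 3 + j349 → |·| = √(3²+349²) = √121810 ≈ 349.01, ∠ = arctan(349/3) ≈ 89.51°
pole (s+40): 40 + j349 → |·| = √(40²+349²) = √123401 ≈ 351.28, ∠ = arctan(349/40) ≈ 83.46°
pole (s+80): 80 + j349 → |·| = √(80²+349²) = √128201 ≈ 358.05, ∠ = arctan(349/80) ≈ 77.09°
pole at origin: |s| = 349, ∠ = 90.00° (in denominator)
|H| = 50 · 349.01 / 4.3896e+07 ≈ 0.00039754
Gain = 20 log₁₀(0.00039754) ≈ -68.01 dB
∠H = 89.51° − 250.55° = -161.04°

-68.0 dB, -161.0°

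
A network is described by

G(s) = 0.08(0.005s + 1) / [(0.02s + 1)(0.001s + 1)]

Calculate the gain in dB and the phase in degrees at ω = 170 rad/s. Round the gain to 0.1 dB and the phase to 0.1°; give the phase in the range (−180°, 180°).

At ω = 170 rad/s:
zero (1 + j170·0.005) = 1 + j0.85 → |·| ≈ 1.3124, ∠ ≈ 40.36°
pole (1 + j170·0.02) = 1 + j3.4 → |·| ≈ 3.544, ∠ ≈ 73.61°
pole (1 + j170·0.001) = 1 + j0.17 → |·| ≈ 1.0143, ∠ ≈ 9.65°
|G| = 0.08 · 1.3124 / (3.544 · 1.0143) ≈ 0.029208
Gain = 20 log₁₀(0.029208) ≈ -30.69 dB
∠G = (40.36°) − (73.61° + 9.65°) = -42.90°

-30.7 dB, -42.9°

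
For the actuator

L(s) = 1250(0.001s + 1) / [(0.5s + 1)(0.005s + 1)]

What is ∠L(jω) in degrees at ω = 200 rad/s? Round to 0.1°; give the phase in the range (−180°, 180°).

-123.1°

At ω = 200 rad/s:
zero (1 + j200·0.001) = 1 + j0.2 → |·| ≈ 1.0198, ∠ ≈ 11.31°
pole (1 + j200·0.5) = 1 + j100 → |·| ≈ 100, ∠ ≈ 89.43°
pole (1 + j200·0.005) = 1 + j1 → |·| ≈ 1.4142, ∠ ≈ 45.00°
∠L = (11.31°) − (89.43° + 45.00°) = -123.12°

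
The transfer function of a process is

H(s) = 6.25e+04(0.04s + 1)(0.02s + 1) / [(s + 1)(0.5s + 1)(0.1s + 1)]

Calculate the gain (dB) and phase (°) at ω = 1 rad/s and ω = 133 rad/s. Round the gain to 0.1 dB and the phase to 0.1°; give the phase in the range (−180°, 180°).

ω = 1: 91.9 dB, -73.8°; ω = 133: 18.2 dB, -115.7°

At ω = 1 rad/s:
zero (1 + j1·0.04) = 1 + j0.04 → |·| ≈ 1.0008, ∠ ≈ 2.29°
zero (1 + j1·0.02) = 1 + j0.02 → |·| ≈ 1.0002, ∠ ≈ 1.15°
pole (1 + j1·1) = 1 + j1 → |·| ≈ 1.4142, ∠ ≈ 45.00°
pole (1 + j1·0.5) = 1 + j0.5 → |·| ≈ 1.118, ∠ ≈ 26.57°
pole (1 + j1·0.1) = 1 + j0.1 → |·| ≈ 1.005, ∠ ≈ 5.71°
|H| = 6.25e+04 · 1.0008 · 1.0002 / (1.4142 · 1.118 · 1.005) ≈ 39373
Gain = 20 log₁₀(39373) ≈ 91.90 dB
∠H = (2.29° + 1.15°) − (45.00° + 26.57° + 5.71°) = -73.84°

At ω = 133 rad/s:
zero (1 + j133·0.04) = 1 + j5.32 → |·| ≈ 5.4132, ∠ ≈ 79.35°
zero (1 + j133·0.02) = 1 + j2.66 → |·| ≈ 2.8418, ∠ ≈ 69.40°
pole (1 + j133·1) = 1 + j133 → |·| ≈ 133, ∠ ≈ 89.57°
pole (1 + j133·0.5) = 1 + j66.5 → |·| ≈ 66.508, ∠ ≈ 89.14°
pole (1 + j133·0.1) = 1 + j13.3 → |·| ≈ 13.338, ∠ ≈ 85.70°
|H| = 6.25e+04 · 5.4132 · 2.8418 / (133 · 66.508 · 13.338) ≈ 8.1491
Gain = 20 log₁₀(8.1491) ≈ 18.22 dB
∠H = (79.35° + 69.40°) − (89.57° + 89.14° + 85.70°) = -115.66°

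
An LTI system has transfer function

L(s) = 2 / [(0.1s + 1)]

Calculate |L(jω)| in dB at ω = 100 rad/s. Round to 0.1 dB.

-14.0 dB

At ω = 100 rad/s:
pole (1 + j100·0.1) = 1 + j10 → |·| ≈ 10.05, ∠ ≈ 84.29°
|L| = 2 · 1 / (10.05) ≈ 0.199
Gain = 20 log₁₀(0.199) ≈ -14.02 dB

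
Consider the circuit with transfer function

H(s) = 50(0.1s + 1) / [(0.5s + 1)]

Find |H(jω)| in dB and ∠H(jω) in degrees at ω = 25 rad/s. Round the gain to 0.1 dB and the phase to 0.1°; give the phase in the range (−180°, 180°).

At ω = 25 rad/s:
zero (1 + j25·0.1) = 1 + j2.5 → |·| ≈ 2.6926, ∠ ≈ 68.20°
pole (1 + j25·0.5) = 1 + j12.5 → |·| ≈ 12.54, ∠ ≈ 85.43°
|H| = 50 · 2.6926 / (12.54) ≈ 10.736
Gain = 20 log₁₀(10.736) ≈ 20.62 dB
∠H = (68.20°) − (85.43°) = -17.23°

20.6 dB, -17.2°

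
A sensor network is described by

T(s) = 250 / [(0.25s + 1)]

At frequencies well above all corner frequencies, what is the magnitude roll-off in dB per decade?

-20 dB/decade

Each pole contributes −20 dB/decade at high frequency; each zero contributes +20 dB/decade.
Net: 0 zero(s) − 1 pole(s) → -20 dB/decade.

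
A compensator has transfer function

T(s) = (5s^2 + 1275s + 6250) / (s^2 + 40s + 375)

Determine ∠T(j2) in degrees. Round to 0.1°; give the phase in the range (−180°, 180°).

10.1°

Substitute s = j2:
Numerator: 5(j2)^2 + 1275(j2) + 6250 = 6230 + j2550
Denominator: (j2)^2 + 40(j2) + 375 = 371 + j80
|N| = √(6230² + 2550²) ≈ 6731.7, ∠N ≈ 22.26°
|D| = √(371² + 80²) ≈ 379.53, ∠D ≈ 12.17°
∠T = 22.26° − 12.17° = 10.09°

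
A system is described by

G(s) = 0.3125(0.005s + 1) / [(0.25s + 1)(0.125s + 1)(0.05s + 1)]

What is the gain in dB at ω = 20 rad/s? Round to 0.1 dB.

At ω = 20 rad/s:
zero (1 + j20·0.005) = 1 + j0.1 → |·| ≈ 1.005, ∠ ≈ 5.71°
pole (1 + j20·0.25) = 1 + j5 → |·| ≈ 5.099, ∠ ≈ 78.69°
pole (1 + j20·0.125) = 1 + j2.5 → |·| ≈ 2.6926, ∠ ≈ 68.20°
pole (1 + j20·0.05) = 1 + j1 → |·| ≈ 1.4142, ∠ ≈ 45.00°
|G| = 0.3125 · 1.005 / (5.099 · 2.6926 · 1.4142) ≈ 0.016175
Gain = 20 log₁₀(0.016175) ≈ -35.82 dB

-35.8 dB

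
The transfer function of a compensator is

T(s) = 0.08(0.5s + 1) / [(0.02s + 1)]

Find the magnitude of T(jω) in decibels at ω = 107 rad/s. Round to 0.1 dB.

5.2 dB

At ω = 107 rad/s:
zero (1 + j107·0.5) = 1 + j53.5 → |·| ≈ 53.509, ∠ ≈ 88.93°
pole (1 + j107·0.02) = 1 + j2.14 → |·| ≈ 2.3621, ∠ ≈ 64.95°
|T| = 0.08 · 53.509 / (2.3621) ≈ 1.8123
Gain = 20 log₁₀(1.8123) ≈ 5.16 dB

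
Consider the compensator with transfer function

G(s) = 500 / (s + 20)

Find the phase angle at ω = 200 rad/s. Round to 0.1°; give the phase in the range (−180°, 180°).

At s = jω = j200:
pole (s+20): 20 + j200 → |·| = √(20²+200²) = √40400 ≈ 201, ∠ = arctan(200/20) ≈ 84.29°
∠G = 0.00° − 84.29° = -84.29°

-84.3°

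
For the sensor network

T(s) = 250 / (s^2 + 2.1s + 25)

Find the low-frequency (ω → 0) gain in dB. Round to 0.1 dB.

20.0 dB

T(0) = 250 / 25 = 10
20 log₁₀(10) ≈ 20.00 dB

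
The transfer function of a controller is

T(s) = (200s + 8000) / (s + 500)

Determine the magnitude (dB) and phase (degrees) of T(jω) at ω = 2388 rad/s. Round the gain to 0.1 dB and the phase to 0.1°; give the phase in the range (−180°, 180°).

Substitute s = j2388:
Numerator: 200(j2388) + 8000 = 8000 + j477600
Denominator: (j2388) + 500 = 500 + j2388
|N| = √(8000² + 477600²) ≈ 4.7767e+05, ∠N ≈ 89.04°
|D| = √(500² + 2388²) ≈ 2439.8, ∠D ≈ 78.17°
|T| = 4.7767e+05 / 2439.8 ≈ 195.78
Gain = 20 log₁₀(195.78) ≈ 45.84 dB
∠T = 89.04° − 78.17° = 10.87°

45.8 dB, 10.9°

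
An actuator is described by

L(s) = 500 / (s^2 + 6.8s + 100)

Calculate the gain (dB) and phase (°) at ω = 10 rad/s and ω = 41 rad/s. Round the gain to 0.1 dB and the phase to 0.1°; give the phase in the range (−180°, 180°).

At s = jω = j10:
quadratic: (j10)² + 6.8·j10 + 100 = 0 + j68 → |·| ≈ 68, ∠ ≈ 90.00°
|L| = 500 / 68 ≈ 7.3529
Gain = 20 log₁₀(7.3529) ≈ 17.33 dB
∠L = 0.00° − 90.00° = -90.00°

At s = jω = j41:
quadratic: (j41)² + 6.8·j41 + 100 = -1581 + j278.8 → |·| ≈ 1605.4, ∠ ≈ 170.00°
|L| = 500 / 1605.4 ≈ 0.31145
Gain = 20 log₁₀(0.31145) ≈ -10.13 dB
∠L = 0.00° − 170.00° = -170.00°

ω = 10: 17.3 dB, -90.0°; ω = 41: -10.1 dB, -170.0°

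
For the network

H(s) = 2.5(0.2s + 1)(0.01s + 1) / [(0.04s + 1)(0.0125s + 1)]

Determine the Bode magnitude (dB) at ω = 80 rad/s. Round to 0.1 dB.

20.7 dB

At ω = 80 rad/s:
zero (1 + j80·0.2) = 1 + j16 → |·| ≈ 16.031, ∠ ≈ 86.42°
zero (1 + j80·0.01) = 1 + j0.8 → |·| ≈ 1.2806, ∠ ≈ 38.66°
pole (1 + j80·0.04) = 1 + j3.2 → |·| ≈ 3.3526, ∠ ≈ 72.65°
pole (1 + j80·0.0125) = 1 + j1 → |·| ≈ 1.4142, ∠ ≈ 45.00°
|H| = 2.5 · 16.031 · 1.2806 / (3.3526 · 1.4142) ≈ 10.825
Gain = 20 log₁₀(10.825) ≈ 20.69 dB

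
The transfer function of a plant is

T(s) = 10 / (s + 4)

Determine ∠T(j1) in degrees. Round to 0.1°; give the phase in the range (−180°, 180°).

At s = jω = j1:
pole (s+4): 4 + j1 → |·| = √(4²+1²) = √17 ≈ 4.1231, ∠ = arctan(1/4) ≈ 14.04°
∠T = 0.00° − 14.04° = -14.04°

-14.0°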